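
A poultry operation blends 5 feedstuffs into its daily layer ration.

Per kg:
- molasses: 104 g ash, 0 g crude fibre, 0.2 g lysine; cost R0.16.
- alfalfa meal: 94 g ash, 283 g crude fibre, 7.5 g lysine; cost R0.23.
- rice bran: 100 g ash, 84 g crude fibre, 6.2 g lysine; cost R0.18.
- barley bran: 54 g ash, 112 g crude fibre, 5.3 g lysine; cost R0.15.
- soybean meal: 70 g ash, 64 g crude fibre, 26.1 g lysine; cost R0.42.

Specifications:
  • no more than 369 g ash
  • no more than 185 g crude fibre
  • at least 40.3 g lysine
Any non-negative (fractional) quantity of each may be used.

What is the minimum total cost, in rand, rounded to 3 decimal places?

This is a linear program. Let x1 = kg of molasses, x2 = kg of alfalfa meal, x3 = kg of rice bran, x4 = kg of barley bran, x5 = kg of soybean meal.
min 0.16x1 + 0.23x2 + 0.18x3 + 0.15x4 + 0.42x5 s.t.:
  104x1 + 94x2 + 100x3 + 54x4 + 70x5 ≤ 369   (ash)
  283x2 + 84x3 + 112x4 + 64x5 ≤ 185   (crude fibre)
  0.2x1 + 7.5x2 + 6.2x3 + 5.3x4 + 26.1x5 ≥ 40.3   (lysine)
  x1, x2, x3, x4, x5 ≥ 0.
The optimal basis is {soybean meal}; molasses, alfalfa meal, rice bran, barley bran drop out. The lysine requirement is met with equality.
Optimal quantities: soybean meal = 1.5441 kg.
Objective = 0.42·1.5441 = 0.64852.

R0.649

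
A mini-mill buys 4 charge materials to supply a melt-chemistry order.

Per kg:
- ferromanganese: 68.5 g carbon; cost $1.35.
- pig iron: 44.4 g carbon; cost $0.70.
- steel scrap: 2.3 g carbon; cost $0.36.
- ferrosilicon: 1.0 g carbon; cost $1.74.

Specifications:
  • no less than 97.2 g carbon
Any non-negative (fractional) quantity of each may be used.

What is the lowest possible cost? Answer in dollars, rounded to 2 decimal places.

Let x1 = kg of ferromanganese, x2 = kg of pig iron, x3 = kg of steel scrap, x4 = kg of ferrosilicon.
Minimize 1.35x1 + 0.7x2 + 0.36x3 + 1.74x4 s.t.:
  68.5x1 + 44.4x2 + 2.3x3 + 1x4 ≥ 97.2   (carbon)
  x1, x2, x3, x4 ≥ 0.
The minimum-cost mix takes nothing from ferromanganese, steel scrap, ferrosilicon — only pig iron. There the carbon constraint is tight.
That vertex is x2 = 2.189.
Cost = 0.7·2.189 = 1.5323.

$1.53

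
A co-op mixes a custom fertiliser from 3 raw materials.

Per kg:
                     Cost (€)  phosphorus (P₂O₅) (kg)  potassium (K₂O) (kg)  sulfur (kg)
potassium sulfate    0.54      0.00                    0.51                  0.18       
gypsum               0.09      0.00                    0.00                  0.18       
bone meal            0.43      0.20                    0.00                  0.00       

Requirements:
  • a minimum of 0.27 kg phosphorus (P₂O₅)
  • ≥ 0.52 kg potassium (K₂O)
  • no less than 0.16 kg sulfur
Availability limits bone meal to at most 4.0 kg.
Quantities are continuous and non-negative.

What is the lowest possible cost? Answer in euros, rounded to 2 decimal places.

€1.13

Treat it as an LP. Let x1 = kg of potassium sulfate, x2 = kg of gypsum, x3 = kg of bone meal.
min 0.54x1 + 0.09x2 + 0.43x3 subject to:
  0.2x3 ≥ 0.27   (phosphorus (P₂O₅))
  0.51x1 ≥ 0.52   (potassium (K₂O))
  0.18x1 + 0.18x2 ≥ 0.16   (sulfur)
  x3 ≤ 4
  x1, x2, x3 ≥ 0.
The minimum-cost mix takes nothing from gypsum — only potassium sulfate, bone meal. The phosphorus (P₂O₅) and potassium (K₂O) requirements are met with equality.
That vertex is x1 = 1.02, x3 = 1.35.
Hence cost = 0.54·1.02 + 0.43·1.35 = €1.1313.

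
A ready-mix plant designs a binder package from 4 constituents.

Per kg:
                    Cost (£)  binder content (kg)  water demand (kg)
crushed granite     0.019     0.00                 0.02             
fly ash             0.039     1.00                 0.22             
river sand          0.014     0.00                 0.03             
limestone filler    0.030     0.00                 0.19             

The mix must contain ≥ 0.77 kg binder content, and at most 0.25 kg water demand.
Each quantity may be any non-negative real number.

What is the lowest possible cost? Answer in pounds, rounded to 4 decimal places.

This is a linear program. Let x1 = kg of crushed granite, x2 = kg of fly ash, x3 = kg of river sand, x4 = kg of limestone filler.
Minimize 0.019x1 + 0.039x2 + 0.014x3 + 0.03x4 subject to:
  1x2 ≥ 0.77   (binder content)
  0.02x1 + 0.22x2 + 0.03x3 + 0.19x4 ≤ 0.25   (water demand)
  x1, x2, x3, x4 ≥ 0.
The optimal basis is {fly ash}; crushed granite, river sand, limestone filler drop out. There the binder content constraint is tight.
Solving gives x2 = 0.77.
Objective = 0.039·0.77 = 0.030030.

£0.0300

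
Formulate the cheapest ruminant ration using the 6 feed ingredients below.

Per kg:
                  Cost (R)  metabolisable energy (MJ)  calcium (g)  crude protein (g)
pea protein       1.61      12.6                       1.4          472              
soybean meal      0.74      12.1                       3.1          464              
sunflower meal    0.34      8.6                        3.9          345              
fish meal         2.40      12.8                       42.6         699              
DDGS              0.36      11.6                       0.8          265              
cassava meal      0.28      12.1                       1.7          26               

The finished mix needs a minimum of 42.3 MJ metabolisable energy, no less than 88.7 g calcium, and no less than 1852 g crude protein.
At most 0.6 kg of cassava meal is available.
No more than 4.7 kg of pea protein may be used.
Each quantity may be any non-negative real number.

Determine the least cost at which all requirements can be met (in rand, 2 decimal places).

R5.25

Let x1 = kg of pea protein, x2 = kg of soybean meal, x3 = kg of sunflower meal, x4 = kg of fish meal, x5 = kg of DDGS, x6 = kg of cassava meal.
min 1.61x1 + 0.74x2 + 0.34x3 + 2.4x4 + 0.36x5 + 0.28x6 with:
  12.6x1 + 12.1x2 + 8.6x3 + 12.8x4 + 11.6x5 + 12.1x6 ≥ 42.3   (metabolisable energy)
  1.4x1 + 3.1x2 + 3.9x3 + 42.6x4 + 0.8x5 + 1.7x6 ≥ 88.7   (calcium)
  472x1 + 464x2 + 345x3 + 699x4 + 265x5 + 26x6 ≥ 1852   (crude protein)
  x6 ≤ 0.6
  x1 ≤ 4.7
  x1, x2, x3, x4, x5, x6 ≥ 0.
The optimal basis is {sunflower meal, fish meal, cassava meal}; pea protein, soybean meal, DDGS drop out. Binding constraints: metabolisable energy, calcium, crude protein.
Solving gives x3 = 1.414, x4 = 1.935, x6 = 0.4438.
Cost = 0.34·1.414 + 2.4·1.935 + 0.28·0.4438 = 5.2490.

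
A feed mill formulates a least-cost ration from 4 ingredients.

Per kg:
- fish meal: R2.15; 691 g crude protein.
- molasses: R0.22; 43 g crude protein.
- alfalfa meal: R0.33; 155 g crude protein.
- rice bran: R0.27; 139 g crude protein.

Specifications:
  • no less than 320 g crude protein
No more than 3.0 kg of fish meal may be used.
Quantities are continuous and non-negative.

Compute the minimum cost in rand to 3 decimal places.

Let x1 = kg of fish meal, x2 = kg of molasses, x3 = kg of alfalfa meal, x4 = kg of rice bran.
Minimize 2.15x1 + 0.22x2 + 0.33x3 + 0.27x4 with:
  691x1 + 43x2 + 155x3 + 139x4 ≥ 320   (crude protein)
  x1 ≤ 3
  x1, x2, x3, x4 ≥ 0.
The optimal basis is {rice bran}; fish meal, molasses, alfalfa meal drop out. There the crude protein constraint is tight.
Optimal quantities: rice bran = 2.302 kg.
Total cost: 0.27·2.302 = 0.62154.

R0.622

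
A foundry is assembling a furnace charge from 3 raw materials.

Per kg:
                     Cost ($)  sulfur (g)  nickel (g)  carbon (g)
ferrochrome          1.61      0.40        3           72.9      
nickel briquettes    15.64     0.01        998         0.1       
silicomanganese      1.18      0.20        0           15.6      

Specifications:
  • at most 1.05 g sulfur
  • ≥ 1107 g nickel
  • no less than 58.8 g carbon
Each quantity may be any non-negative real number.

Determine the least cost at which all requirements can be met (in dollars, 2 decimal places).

Let x1 = kg of ferrochrome, x2 = kg of nickel briquettes, x3 = kg of silicomanganese.
Minimize 1.61x1 + 15.64x2 + 1.18x3 with:
  0.4x1 + 0.01x2 + 0.2x3 ≤ 1.05   (sulfur)
  3x1 + 998x2 ≥ 1107   (nickel)
  72.9x1 + 0.1x2 + 15.6x3 ≥ 58.8   (carbon)
  x1, x2, x3 ≥ 0.
The cheapest feasible vertex uses only ferrochrome, nickel briquettes; silicomanganese is not used. There the nickel and carbon constraints are tight.
Solving gives x1 = 0.8051, x2 = 1.107.
Objective = 1.61·0.8051 + 15.64·1.107 = 18.6097.

$18.61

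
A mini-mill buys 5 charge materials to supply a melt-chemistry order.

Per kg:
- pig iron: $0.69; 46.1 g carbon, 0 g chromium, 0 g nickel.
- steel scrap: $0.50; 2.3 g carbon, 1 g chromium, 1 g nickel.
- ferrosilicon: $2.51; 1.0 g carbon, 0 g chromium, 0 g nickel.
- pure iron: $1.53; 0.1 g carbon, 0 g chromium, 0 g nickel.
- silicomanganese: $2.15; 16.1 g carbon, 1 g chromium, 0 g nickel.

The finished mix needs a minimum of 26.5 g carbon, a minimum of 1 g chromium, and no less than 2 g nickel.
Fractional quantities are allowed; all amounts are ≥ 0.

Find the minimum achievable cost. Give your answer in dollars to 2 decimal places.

Let x1 = kg of pig iron, x2 = kg of steel scrap, x3 = kg of ferrosilicon, x4 = kg of pure iron, x5 = kg of silicomanganese.
min 0.69x1 + 0.5x2 + 2.51x3 + 1.53x4 + 2.15x5 with:
  46.1x1 + 2.3x2 + 1x3 + 0.1x4 + 16.1x5 ≥ 26.5   (carbon)
  1x2 + 1x5 ≥ 1   (chromium)
  1x2 ≥ 2   (nickel)
  x1, x2, x3, x4, x5 ≥ 0.
The minimum-cost mix takes nothing from ferrosilicon, pure iron, silicomanganese — only pig iron, steel scrap. The carbon and nickel requirements are met with equality.
That vertex is x1 = 0.4751, x2 = 2.
Total cost: 0.69·0.4751 + 0.5·2 = 1.3278.

$1.33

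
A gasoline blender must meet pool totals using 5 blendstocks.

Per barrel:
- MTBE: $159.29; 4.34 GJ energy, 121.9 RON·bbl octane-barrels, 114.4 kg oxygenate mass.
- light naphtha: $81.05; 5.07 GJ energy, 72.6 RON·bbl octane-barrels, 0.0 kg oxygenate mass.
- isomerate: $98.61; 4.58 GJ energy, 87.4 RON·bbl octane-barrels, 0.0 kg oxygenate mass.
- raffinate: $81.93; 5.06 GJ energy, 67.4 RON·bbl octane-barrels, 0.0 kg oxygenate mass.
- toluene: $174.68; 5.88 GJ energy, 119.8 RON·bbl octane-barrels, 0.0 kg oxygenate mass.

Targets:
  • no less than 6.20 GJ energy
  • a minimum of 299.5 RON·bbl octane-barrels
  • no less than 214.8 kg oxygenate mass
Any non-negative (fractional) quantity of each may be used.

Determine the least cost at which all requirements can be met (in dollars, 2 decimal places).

$377.92

Let x1 = barrels of MTBE, x2 = barrels of light naphtha, x3 = barrels of isomerate, x4 = barrels of raffinate, x5 = barrels of toluene.
min 159.29x1 + 81.05x2 + 98.61x3 + 81.93x4 + 174.68x5 s.t.:
  4.34x1 + 5.07x2 + 4.58x3 + 5.06x4 + 5.88x5 ≥ 6.2   (energy)
  121.9x1 + 72.6x2 + 87.4x3 + 67.4x4 + 119.8x5 ≥ 299.5   (octane-barrels)
  114.4x1 ≥ 214.8   (oxygenate mass)
  x1, x2, x3, x4, x5 ≥ 0.
The cheapest feasible vertex uses only MTBE, light naphtha; isomerate, raffinate, toluene are not used. There the octane-barrels and oxygenate mass constraints are tight.
That vertex is x1 = 1.8776, x2 = 0.9727.
Objective = 159.29·1.8776 + 81.05·0.9727 = 377.9202.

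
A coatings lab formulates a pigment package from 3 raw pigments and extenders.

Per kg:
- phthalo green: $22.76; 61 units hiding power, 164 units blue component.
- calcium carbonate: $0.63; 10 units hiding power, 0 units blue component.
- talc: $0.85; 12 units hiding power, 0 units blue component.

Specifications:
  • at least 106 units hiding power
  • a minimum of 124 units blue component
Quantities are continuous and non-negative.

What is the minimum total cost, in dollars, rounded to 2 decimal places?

Treat it as an LP. Let x1 = kg of phthalo green, x2 = kg of calcium carbonate, x3 = kg of talc.
min 22.76x1 + 0.63x2 + 0.85x3 s.t.:
  61x1 + 10x2 + 12x3 ≥ 106   (hiding power)
  164x1 ≥ 124   (blue component)
  x1, x2, x3 ≥ 0.
The minimum-cost mix takes nothing from talc — only phthalo green, calcium carbonate. Binding constraints: hiding power and blue component.
Solving gives x1 = 0.7561, x2 = 5.988.
Cost = 22.76·0.7561 + 0.63·5.988 = 20.9813.

$20.98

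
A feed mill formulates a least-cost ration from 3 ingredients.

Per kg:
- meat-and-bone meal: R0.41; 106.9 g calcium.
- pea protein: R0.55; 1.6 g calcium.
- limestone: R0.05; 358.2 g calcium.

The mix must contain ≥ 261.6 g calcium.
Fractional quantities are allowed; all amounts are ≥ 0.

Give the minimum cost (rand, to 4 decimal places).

Set it up as a linear program. Let x1 = kg of meat-and-bone meal, x2 = kg of pea protein, x3 = kg of limestone.
Minimize 0.41x1 + 0.55x2 + 0.05x3 with:
  106.9x1 + 1.6x2 + 358.2x3 ≥ 261.6   (calcium)
  x1, x2, x3 ≥ 0.
The cheapest feasible vertex uses only limestone; meat-and-bone meal, pea protein are not used. Binding constraint: calcium.
Solving gives x3 = 0.7303.
Hence cost = 0.05·0.7303 = R0.036515.

R0.0365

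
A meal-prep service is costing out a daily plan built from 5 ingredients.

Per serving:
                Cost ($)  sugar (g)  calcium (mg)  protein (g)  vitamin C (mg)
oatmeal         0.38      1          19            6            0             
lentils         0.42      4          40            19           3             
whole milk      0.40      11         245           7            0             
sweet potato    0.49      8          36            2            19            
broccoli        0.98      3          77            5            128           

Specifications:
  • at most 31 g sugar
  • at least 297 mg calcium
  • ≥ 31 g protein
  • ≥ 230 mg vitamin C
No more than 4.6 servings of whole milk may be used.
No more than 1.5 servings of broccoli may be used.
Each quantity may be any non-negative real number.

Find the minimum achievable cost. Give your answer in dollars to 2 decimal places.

Let x1 = servings of oatmeal, x2 = servings of lentils, x3 = servings of whole milk, x4 = servings of sweet potato, x5 = servings of broccoli.
Minimise 0.38x1 + 0.42x2 + 0.4x3 + 0.49x4 + 0.98x5 with:
  1x1 + 4x2 + 11x3 + 8x4 + 3x5 ≤ 31   (sugar)
  19x1 + 40x2 + 245x3 + 36x4 + 77x5 ≥ 297   (calcium)
  6x1 + 19x2 + 7x3 + 2x4 + 5x5 ≥ 31   (protein)
  3x2 + 19x4 + 128x5 ≥ 230   (vitamin C)
  x3 ≤ 4.6
  x5 ≤ 1.5
  x1, x2, x3, x4, x5 ≥ 0.
The cheapest feasible vertex uses only lentils, whole milk, sweet potato, broccoli; oatmeal is not used. Binding constraints: calcium, protein, vitamin C, the broccoli cap.
Optimal quantities: lentils = 0.9247 servings, whole milk = 0.3174 servings, sweet potato = 1.854 servings, broccoli = 1.5 servings.
Cost = 0.42·0.9247 + 0.4·0.3174 + 0.49·1.854 + 0.98·1.5 = 2.8938.

$2.89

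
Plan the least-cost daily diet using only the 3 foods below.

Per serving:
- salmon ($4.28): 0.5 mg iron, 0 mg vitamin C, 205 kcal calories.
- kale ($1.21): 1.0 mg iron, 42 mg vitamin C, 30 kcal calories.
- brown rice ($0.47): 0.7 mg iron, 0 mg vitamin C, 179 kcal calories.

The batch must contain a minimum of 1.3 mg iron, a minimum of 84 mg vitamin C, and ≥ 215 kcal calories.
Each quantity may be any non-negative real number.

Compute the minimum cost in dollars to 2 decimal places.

$2.83

Let x1 = servings of salmon, x2 = servings of kale, x3 = servings of brown rice.
min 4.28x1 + 1.21x2 + 0.47x3 s.t.:
  0.5x1 + 1x2 + 0.7x3 ≥ 1.3   (iron)
  42x2 ≥ 84   (vitamin C)
  205x1 + 30x2 + 179x3 ≥ 215   (calories)
  x1, x2, x3 ≥ 0.
The optimal basis is {kale, brown rice}; salmon drops out. The vitamin C and calories requirements are met with equality.
So kale = 2 servings, brown rice = 0.8659 servings.
Cost = 1.21·2 + 0.47·0.8659 = 2.8270.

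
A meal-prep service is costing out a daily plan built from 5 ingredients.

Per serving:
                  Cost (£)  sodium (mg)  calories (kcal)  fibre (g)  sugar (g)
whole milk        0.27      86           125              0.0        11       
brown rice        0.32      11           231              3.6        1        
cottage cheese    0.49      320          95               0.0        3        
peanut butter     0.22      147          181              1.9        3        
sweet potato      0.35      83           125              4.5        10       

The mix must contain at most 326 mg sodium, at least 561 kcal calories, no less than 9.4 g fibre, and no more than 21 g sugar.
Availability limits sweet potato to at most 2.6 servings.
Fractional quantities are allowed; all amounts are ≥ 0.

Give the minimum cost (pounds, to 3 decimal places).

£0.823

Let x1 = servings of whole milk, x2 = servings of brown rice, x3 = servings of cottage cheese, x4 = servings of peanut butter, x5 = servings of sweet potato.
Minimize 0.27x1 + 0.32x2 + 0.49x3 + 0.22x4 + 0.35x5 subject to:
  86x1 + 11x2 + 320x3 + 147x4 + 83x5 ≤ 326   (sodium)
  125x1 + 231x2 + 95x3 + 181x4 + 125x5 ≥ 561   (calories)
  3.6x2 + 1.9x4 + 4.5x5 ≥ 9.4   (fibre)
  11x1 + 1x2 + 3x3 + 3x4 + 10x5 ≤ 21   (sugar)
  x5 ≤ 2.6
  x1, x2, x3, x4, x5 ≥ 0.
The minimum-cost mix takes nothing from whole milk, cottage cheese, peanut butter — only brown rice, sweet potato. The calories and fibre requirements are met with equality.
Solving gives x2 = 2.289, x5 = 0.2575.
Hence cost = 0.32·2.289 + 0.35·0.2575 = £0.82261.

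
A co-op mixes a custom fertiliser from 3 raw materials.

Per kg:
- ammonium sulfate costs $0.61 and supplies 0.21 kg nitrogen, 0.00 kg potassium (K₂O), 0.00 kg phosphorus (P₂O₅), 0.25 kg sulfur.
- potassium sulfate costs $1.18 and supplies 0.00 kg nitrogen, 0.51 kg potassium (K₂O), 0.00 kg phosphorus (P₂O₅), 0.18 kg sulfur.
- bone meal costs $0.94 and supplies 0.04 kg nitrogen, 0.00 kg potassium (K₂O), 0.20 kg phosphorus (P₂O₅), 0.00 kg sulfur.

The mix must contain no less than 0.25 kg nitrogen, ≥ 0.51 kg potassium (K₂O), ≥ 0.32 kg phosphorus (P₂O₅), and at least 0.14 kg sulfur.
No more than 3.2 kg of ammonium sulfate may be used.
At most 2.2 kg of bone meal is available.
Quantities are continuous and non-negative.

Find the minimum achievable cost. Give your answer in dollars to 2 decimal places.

$3.22

Set it up as a linear program. Let x1 = kg of ammonium sulfate, x2 = kg of potassium sulfate, x3 = kg of bone meal.
Minimize 0.61x1 + 1.18x2 + 0.94x3 s.t.:
  0.21x1 + 0.04x3 ≥ 0.25   (nitrogen)
  0.51x2 ≥ 0.51   (potassium (K₂O))
  0.2x3 ≥ 0.32   (phosphorus (P₂O₅))
  0.25x1 + 0.18x2 ≥ 0.14   (sulfur)
  x1 ≤ 3.2
  x3 ≤ 2.2
  x1, x2, x3 ≥ 0.
The optimal mix uses every input. Binding constraints: nitrogen, potassium (K₂O), phosphorus (P₂O₅).
That vertex is x1 = 0.8857, x2 = 1, x3 = 1.6.
Hence cost = 0.61·0.8857 + 1.18·1 + 0.94·1.6 = $3.2243.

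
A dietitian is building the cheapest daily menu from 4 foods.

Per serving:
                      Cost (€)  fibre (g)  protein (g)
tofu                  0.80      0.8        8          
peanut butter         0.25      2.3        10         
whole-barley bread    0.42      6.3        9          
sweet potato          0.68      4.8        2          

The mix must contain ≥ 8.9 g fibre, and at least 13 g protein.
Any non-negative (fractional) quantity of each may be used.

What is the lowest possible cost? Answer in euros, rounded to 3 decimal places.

€0.597

Let x1 = servings of tofu, x2 = servings of peanut butter, x3 = servings of whole-barley bread, x4 = servings of sweet potato.
Minimise 0.8x1 + 0.25x2 + 0.42x3 + 0.68x4 with:
  0.8x1 + 2.3x2 + 6.3x3 + 4.8x4 ≥ 8.9   (fibre)
  8x1 + 10x2 + 9x3 + 2x4 ≥ 13   (protein)
  x1, x2, x3, x4 ≥ 0.
At the optimum only peanut butter, whole-barley bread are positive (tofu, sweet potato = 0). There the fibre and protein constraints are tight.
Solving gives x2 = 0.04255, x3 = 1.397.
Objective = 0.25·0.04255 + 0.42·1.397 = 0.59738.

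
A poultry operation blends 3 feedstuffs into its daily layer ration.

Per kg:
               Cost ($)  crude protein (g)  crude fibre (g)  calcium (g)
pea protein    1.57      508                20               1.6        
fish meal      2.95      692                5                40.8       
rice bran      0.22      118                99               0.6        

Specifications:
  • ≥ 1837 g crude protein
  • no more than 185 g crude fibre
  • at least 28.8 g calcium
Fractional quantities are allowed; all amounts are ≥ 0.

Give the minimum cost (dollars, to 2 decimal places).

$5.96

Treat it as an LP. Let x1 = kg of pea protein, x2 = kg of fish meal, x3 = kg of rice bran.
Minimise 1.57x1 + 2.95x2 + 0.22x3 subject to:
  508x1 + 692x2 + 118x3 ≥ 1837   (crude protein)
  20x1 + 5x2 + 99x3 ≤ 185   (crude fibre)
  1.6x1 + 40.8x2 + 0.6x3 ≥ 28.8   (calcium)
  x1, x2, x3 ≥ 0.
The optimal mix uses every input. The crude protein, crude fibre, calcium requirements are met with equality.
So pea protein = 2.506 kg, fish meal = 0.588 kg, rice bran = 1.333 kg.
Objective = 1.57·2.506 + 2.95·0.588 + 0.22·1.333 = 5.9623.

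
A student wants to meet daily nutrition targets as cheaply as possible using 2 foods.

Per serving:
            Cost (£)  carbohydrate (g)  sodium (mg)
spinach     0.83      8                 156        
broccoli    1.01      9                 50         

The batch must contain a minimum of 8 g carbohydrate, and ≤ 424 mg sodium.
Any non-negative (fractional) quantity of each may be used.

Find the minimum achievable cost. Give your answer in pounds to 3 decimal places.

Let x1 = servings of spinach, x2 = servings of broccoli.
Minimize 0.83x1 + 1.01x2 subject to:
  8x1 + 9x2 ≥ 8   (carbohydrate)
  156x1 + 50x2 ≤ 424   (sodium)
  x1, x2 ≥ 0.
At the optimum only spinach is positive (broccoli = 0). The carbohydrate requirement is met with equality.
Optimal quantities: spinach = 1 serving.
Cost = 0.83·1 = 0.83000.

£0.830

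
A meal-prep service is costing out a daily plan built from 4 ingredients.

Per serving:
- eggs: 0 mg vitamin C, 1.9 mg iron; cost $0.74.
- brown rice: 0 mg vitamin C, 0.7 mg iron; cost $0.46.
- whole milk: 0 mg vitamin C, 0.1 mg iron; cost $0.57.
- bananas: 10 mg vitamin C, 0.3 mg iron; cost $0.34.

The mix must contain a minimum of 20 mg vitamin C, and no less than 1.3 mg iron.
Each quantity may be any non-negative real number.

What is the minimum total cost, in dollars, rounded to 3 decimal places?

$0.953

Set it up as a linear program. Let x1 = servings of eggs, x2 = servings of brown rice, x3 = servings of whole milk, x4 = servings of bananas.
min 0.74x1 + 0.46x2 + 0.57x3 + 0.34x4 with:
  10x4 ≥ 20   (vitamin C)
  1.9x1 + 0.7x2 + 0.1x3 + 0.3x4 ≥ 1.3   (iron)
  x1, x2, x3, x4 ≥ 0.
At the optimum only eggs, bananas are positive (brown rice, whole milk = 0). The vitamin C and iron requirements are met with equality.
That vertex is x1 = 0.3684, x4 = 2.
Total cost: 0.74·0.3684 + 0.34·2 = 0.95262.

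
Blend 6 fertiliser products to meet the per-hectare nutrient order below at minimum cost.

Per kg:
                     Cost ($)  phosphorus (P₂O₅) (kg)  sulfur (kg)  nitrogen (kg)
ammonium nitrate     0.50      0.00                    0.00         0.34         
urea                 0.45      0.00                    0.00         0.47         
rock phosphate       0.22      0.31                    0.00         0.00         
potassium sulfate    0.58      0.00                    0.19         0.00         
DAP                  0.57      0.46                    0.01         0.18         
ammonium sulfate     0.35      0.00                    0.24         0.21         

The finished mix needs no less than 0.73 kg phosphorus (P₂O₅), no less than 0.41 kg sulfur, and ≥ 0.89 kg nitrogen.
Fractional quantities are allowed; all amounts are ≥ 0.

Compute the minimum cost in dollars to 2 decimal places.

$1.62

Let x1 = kg of ammonium nitrate, x2 = kg of urea, x3 = kg of rock phosphate, x4 = kg of potassium sulfate, x5 = kg of DAP, x6 = kg of ammonium sulfate.
min 0.5x1 + 0.45x2 + 0.22x3 + 0.58x4 + 0.57x5 + 0.35x6 s.t.:
  0.31x3 + 0.46x5 ≥ 0.73   (phosphorus (P₂O₅))
  0.19x4 + 0.01x5 + 0.24x6 ≥ 0.41   (sulfur)
  0.34x1 + 0.47x2 + 0.18x5 + 0.21x6 ≥ 0.89   (nitrogen)
  x1, x2, x3, x4, x5, x6 ≥ 0.
The minimum-cost mix takes nothing from ammonium nitrate, potassium sulfate, DAP — only urea, rock phosphate, ammonium sulfate. The phosphorus (P₂O₅), sulfur, nitrogen requirements are met with equality.
So urea = 1.13 kg, rock phosphate = 2.355 kg, ammonium sulfate = 1.708 kg.
Total cost: 0.45·1.13 + 0.22·2.355 + 0.35·1.708 = 1.6244.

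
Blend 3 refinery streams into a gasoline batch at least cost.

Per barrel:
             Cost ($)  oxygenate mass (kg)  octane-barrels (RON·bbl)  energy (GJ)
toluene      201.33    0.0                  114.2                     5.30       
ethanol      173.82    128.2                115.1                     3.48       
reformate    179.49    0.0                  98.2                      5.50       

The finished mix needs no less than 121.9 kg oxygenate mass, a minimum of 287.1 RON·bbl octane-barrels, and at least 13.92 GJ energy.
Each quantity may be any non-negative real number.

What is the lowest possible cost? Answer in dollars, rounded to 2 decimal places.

$511.56

Set it up as a linear program. Let x1 = barrels of toluene, x2 = barrels of ethanol, x3 = barrels of reformate.
Minimize 201.33x1 + 173.82x2 + 179.49x3 with:
  128.2x2 ≥ 121.9   (oxygenate mass)
  114.2x1 + 115.1x2 + 98.2x3 ≥ 287.1   (octane-barrels)
  5.3x1 + 3.48x2 + 5.5x3 ≥ 13.92   (energy)
  x1, x2, x3 ≥ 0.
The optimal basis is {ethanol, reformate}; toluene drops out. The oxygenate mass and energy requirements are met with equality.
Solving gives x2 = 0.950858, x3 = 1.92928.
Hence cost = 173.82·0.950858 + 179.49·1.92928 = $511.5646.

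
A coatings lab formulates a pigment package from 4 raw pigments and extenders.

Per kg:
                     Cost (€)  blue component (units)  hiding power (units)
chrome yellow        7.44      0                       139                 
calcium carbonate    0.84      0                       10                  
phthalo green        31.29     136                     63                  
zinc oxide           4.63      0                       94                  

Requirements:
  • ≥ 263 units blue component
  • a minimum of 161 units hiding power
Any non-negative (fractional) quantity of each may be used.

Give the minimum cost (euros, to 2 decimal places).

Treat it as an LP. Let x1 = kg of chrome yellow, x2 = kg of calcium carbonate, x3 = kg of phthalo green, x4 = kg of zinc oxide.
Minimize 7.44x1 + 0.84x2 + 31.29x3 + 4.63x4 with:
  136x3 ≥ 263   (blue component)
  139x1 + 10x2 + 63x3 + 94x4 ≥ 161   (hiding power)
  x1, x2, x3, x4 ≥ 0.
The cheapest feasible vertex uses only phthalo green, zinc oxide; chrome yellow, calcium carbonate are not used. There the blue component and hiding power constraints are tight.
Optimal quantities: phthalo green = 1.934 kg, zinc oxide = 0.4167 kg.
Hence cost = 31.29·1.934 + 4.63·0.4167 = €62.4442.

€62.44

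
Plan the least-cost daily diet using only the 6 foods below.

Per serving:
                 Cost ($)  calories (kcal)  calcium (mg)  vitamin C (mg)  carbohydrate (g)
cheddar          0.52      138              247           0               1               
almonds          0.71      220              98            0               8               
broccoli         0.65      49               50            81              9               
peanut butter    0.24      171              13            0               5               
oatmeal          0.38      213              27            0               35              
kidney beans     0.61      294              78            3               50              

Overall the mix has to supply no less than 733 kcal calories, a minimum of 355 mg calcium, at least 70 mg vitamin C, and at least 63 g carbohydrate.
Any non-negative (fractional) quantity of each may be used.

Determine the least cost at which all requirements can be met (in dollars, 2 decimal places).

This is a linear program. Let x1 = servings of cheddar, x2 = servings of almonds, x3 = servings of broccoli, x4 = servings of peanut butter, x5 = servings of oatmeal, x6 = servings of kidney beans.
min 0.52x1 + 0.71x2 + 0.65x3 + 0.24x4 + 0.38x5 + 0.61x6 with:
  138x1 + 220x2 + 49x3 + 171x4 + 213x5 + 294x6 ≥ 733   (calories)
  247x1 + 98x2 + 50x3 + 13x4 + 27x5 + 78x6 ≥ 355   (calcium)
  81x3 + 3x6 ≥ 70   (vitamin C)
  1x1 + 8x2 + 9x3 + 5x4 + 35x5 + 50x6 ≥ 63   (carbohydrate)
  x1, x2, x3, x4, x5, x6 ≥ 0.
At the optimum only cheddar, broccoli, peanut butter, oatmeal are positive (almonds, kidney beans = 0). Binding constraints: calories, calcium, vitamin C, carbohydrate.
Solving gives x1 = 1.036, x3 = 0.8642, x4 = 1.551, x5 = 1.327.
Hence cost = 0.52·1.036 + 0.65·0.8642 + 0.24·1.551 + 0.38·1.327 = $1.9770.

$1.98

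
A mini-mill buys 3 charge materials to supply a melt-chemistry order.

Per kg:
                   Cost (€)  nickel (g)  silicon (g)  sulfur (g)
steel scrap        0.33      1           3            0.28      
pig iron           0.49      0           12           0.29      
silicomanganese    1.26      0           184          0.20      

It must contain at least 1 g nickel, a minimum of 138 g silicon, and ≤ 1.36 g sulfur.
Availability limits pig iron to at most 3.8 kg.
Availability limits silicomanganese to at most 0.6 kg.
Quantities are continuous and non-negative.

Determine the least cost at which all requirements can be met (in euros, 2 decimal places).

Treat it as an LP. Let x1 = kg of steel scrap, x2 = kg of pig iron, x3 = kg of silicomanganese.
min 0.33x1 + 0.49x2 + 1.26x3 subject to:
  1x1 ≥ 1   (nickel)
  3x1 + 12x2 + 184x3 ≥ 138   (silicon)
  0.28x1 + 0.29x2 + 0.2x3 ≤ 1.36   (sulfur)
  x2 ≤ 3.8
  x3 ≤ 0.6
  x1, x2, x3 ≥ 0.
The optimal mix uses every input. There the nickel, silicon, the silicomanganese cap constraints are tight.
Solving gives x1 = 1, x2 = 2.05, x3 = 0.6.
Total cost: 0.33·1 + 0.49·2.05 + 1.26·0.6 = 2.0905.

€2.09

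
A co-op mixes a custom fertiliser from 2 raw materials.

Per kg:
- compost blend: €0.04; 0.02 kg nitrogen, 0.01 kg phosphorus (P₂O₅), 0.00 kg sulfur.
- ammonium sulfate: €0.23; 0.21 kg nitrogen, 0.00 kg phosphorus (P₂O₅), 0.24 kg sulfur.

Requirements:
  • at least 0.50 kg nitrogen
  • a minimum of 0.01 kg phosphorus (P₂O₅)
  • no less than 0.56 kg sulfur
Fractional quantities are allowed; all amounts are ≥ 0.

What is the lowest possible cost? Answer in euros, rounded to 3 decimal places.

Let x1 = kg of compost blend, x2 = kg of ammonium sulfate.
min 0.04x1 + 0.23x2 s.t.:
  0.02x1 + 0.21x2 ≥ 0.5   (nitrogen)
  0.01x1 ≥ 0.01   (phosphorus (P₂O₅))
  0.24x2 ≥ 0.56   (sulfur)
  x1, x2 ≥ 0.
Both inputs are positive at the optimum. The phosphorus (P₂O₅) and sulfur requirements are met with equality.
Optimal quantities: compost blend = 1 kg, ammonium sulfate = 2.333 kg.
Hence cost = 0.04·1 + 0.23·2.333 = €0.57659.

€0.577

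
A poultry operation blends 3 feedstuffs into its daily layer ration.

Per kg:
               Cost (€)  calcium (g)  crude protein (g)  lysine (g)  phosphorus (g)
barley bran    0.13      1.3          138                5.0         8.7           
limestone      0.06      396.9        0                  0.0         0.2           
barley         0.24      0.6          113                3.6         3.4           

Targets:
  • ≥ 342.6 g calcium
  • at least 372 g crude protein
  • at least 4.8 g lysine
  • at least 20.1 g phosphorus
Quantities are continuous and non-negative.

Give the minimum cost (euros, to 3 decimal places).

€0.402

This is a linear program. Let x1 = kg of barley bran, x2 = kg of limestone, x3 = kg of barley.
Minimize 0.13x1 + 0.06x2 + 0.24x3 s.t.:
  1.3x1 + 396.9x2 + 0.6x3 ≥ 342.6   (calcium)
  138x1 + 113x3 ≥ 372   (crude protein)
  5x1 + 3.6x3 ≥ 4.8   (lysine)
  8.7x1 + 0.2x2 + 3.4x3 ≥ 20.1   (phosphorus)
  x1, x2, x3 ≥ 0.
The minimum-cost mix takes nothing from barley — only barley bran, limestone. There the calcium and crude protein constraints are tight.
Solving gives x1 = 2.696, x2 = 0.8544.
Cost = 0.13·2.696 + 0.06·0.8544 = 0.40174.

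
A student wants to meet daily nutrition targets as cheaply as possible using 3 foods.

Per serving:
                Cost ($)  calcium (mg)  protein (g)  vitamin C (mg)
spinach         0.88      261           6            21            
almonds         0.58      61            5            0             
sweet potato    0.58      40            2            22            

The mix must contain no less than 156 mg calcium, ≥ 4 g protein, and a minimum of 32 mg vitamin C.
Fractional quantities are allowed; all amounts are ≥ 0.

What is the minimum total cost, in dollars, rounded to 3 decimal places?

$0.987

Set it up as a linear program. Let x1 = servings of spinach, x2 = servings of almonds, x3 = servings of sweet potato.
Minimise 0.88x1 + 0.58x2 + 0.58x3 subject to:
  261x1 + 61x2 + 40x3 ≥ 156   (calcium)
  6x1 + 5x2 + 2x3 ≥ 4   (protein)
  21x1 + 22x3 ≥ 32   (vitamin C)
  x1, x2, x3 ≥ 0.
At the optimum only spinach, sweet potato are positive (almonds = 0). There the calcium and vitamin C constraints are tight.
Solving gives x1 = 0.439, x3 = 1.035.
Objective = 0.88·0.439 + 0.58·1.035 = 0.98662.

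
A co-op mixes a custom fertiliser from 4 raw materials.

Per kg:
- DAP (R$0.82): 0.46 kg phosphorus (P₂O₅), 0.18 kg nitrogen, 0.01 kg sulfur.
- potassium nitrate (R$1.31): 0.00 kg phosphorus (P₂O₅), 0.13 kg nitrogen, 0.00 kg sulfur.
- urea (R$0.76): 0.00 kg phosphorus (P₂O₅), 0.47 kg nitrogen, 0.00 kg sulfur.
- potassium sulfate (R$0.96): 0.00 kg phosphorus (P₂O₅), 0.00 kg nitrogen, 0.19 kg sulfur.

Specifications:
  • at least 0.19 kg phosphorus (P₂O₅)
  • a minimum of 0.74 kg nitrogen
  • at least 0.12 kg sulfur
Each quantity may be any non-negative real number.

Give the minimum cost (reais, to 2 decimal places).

Let x1 = kg of DAP, x2 = kg of potassium nitrate, x3 = kg of urea, x4 = kg of potassium sulfate.
Minimise 0.82x1 + 1.31x2 + 0.76x3 + 0.96x4 s.t.:
  0.46x1 ≥ 0.19   (phosphorus (P₂O₅))
  0.18x1 + 0.13x2 + 0.47x3 ≥ 0.74   (nitrogen)
  0.01x1 + 0.19x4 ≥ 0.12   (sulfur)
  x1, x2, x3, x4 ≥ 0.
The minimum-cost mix takes nothing from potassium nitrate — only DAP, urea, potassium sulfate. The phosphorus (P₂O₅), nitrogen, sulfur requirements are met with equality.
That vertex is x1 = 0.413, x3 = 1.416, x4 = 0.6098.
Hence cost = 0.82·0.413 + 0.76·1.416 + 0.96·0.6098 = R$2.0002.

R$2.00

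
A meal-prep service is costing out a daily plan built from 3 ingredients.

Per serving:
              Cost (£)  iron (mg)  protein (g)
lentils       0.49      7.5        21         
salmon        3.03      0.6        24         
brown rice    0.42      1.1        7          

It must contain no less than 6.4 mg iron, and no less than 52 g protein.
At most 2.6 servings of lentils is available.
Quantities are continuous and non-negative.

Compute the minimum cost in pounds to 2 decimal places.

£1.21

This is a linear program. Let x1 = servings of lentils, x2 = servings of salmon, x3 = servings of brown rice.
min 0.49x1 + 3.03x2 + 0.42x3 with:
  7.5x1 + 0.6x2 + 1.1x3 ≥ 6.4   (iron)
  21x1 + 24x2 + 7x3 ≥ 52   (protein)
  x1 ≤ 2.6
  x1, x2, x3 ≥ 0.
The minimum-cost mix takes nothing from salmon, brown rice — only lentils. Binding constraint: protein.
Solving gives x1 = 2.476.
Cost = 0.49·2.476 = 1.2132.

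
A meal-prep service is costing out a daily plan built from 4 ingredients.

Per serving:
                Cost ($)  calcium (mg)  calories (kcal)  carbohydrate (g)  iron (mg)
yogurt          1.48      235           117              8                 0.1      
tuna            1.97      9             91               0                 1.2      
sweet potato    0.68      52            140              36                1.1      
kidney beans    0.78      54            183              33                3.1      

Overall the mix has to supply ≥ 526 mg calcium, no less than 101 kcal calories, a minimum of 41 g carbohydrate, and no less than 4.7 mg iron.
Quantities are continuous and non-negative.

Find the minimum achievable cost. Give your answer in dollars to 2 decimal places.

Let x1 = servings of yogurt, x2 = servings of tuna, x3 = servings of sweet potato, x4 = servings of kidney beans.
Minimise 1.48x1 + 1.97x2 + 0.68x3 + 0.78x4 with:
  235x1 + 9x2 + 52x3 + 54x4 ≥ 526   (calcium)
  117x1 + 91x2 + 140x3 + 183x4 ≥ 101   (calories)
  8x1 + 36x3 + 33x4 ≥ 41   (carbohydrate)
  0.1x1 + 1.2x2 + 1.1x3 + 3.1x4 ≥ 4.7   (iron)
  x1, x2, x3, x4 ≥ 0.
The cheapest feasible vertex uses only yogurt, kidney beans; tuna, sweet potato are not used. There the calcium and iron constraints are tight.
Optimal quantities: yogurt = 1.904 servings, kidney beans = 1.455 servings.
Objective = 1.48·1.904 + 0.78·1.455 = 3.9528.

$3.95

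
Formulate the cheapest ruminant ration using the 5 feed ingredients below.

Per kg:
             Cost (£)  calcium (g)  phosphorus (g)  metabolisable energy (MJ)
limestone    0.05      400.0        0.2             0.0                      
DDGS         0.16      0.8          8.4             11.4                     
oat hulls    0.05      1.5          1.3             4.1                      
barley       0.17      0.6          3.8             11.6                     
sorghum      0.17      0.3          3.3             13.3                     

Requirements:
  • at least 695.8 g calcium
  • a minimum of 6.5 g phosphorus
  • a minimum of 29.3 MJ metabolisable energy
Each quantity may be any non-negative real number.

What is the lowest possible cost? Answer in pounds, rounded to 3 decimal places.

Let x1 = kg of limestone, x2 = kg of DDGS, x3 = kg of oat hulls, x4 = kg of barley, x5 = kg of sorghum.
Minimize 0.05x1 + 0.16x2 + 0.05x3 + 0.17x4 + 0.17x5 s.t.:
  400x1 + 0.8x2 + 1.5x3 + 0.6x4 + 0.3x5 ≥ 695.8   (calcium)
  0.2x1 + 8.4x2 + 1.3x3 + 3.8x4 + 3.3x5 ≥ 6.5   (phosphorus)
  11.4x2 + 4.1x3 + 11.6x4 + 13.3x5 ≥ 29.3   (metabolisable energy)
  x1, x2, x3, x4, x5 ≥ 0.
At the optimum only limestone, oat hulls are positive (DDGS, barley, sorghum = 0). The calcium and metabolisable energy requirements are met with equality.
So limestone = 1.713 kg, oat hulls = 7.146 kg.
Hence cost = 0.05·1.713 + 0.05·7.146 = £0.44295.

£0.443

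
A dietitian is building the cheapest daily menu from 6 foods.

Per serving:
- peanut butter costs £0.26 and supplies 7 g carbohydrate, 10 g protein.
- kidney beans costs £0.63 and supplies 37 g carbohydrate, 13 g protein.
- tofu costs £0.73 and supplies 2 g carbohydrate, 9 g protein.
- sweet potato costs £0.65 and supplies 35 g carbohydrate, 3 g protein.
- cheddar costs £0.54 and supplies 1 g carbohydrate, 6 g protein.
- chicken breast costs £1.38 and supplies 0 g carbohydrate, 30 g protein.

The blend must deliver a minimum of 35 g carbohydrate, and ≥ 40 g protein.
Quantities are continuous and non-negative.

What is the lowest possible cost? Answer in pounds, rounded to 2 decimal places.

Let x1 = servings of peanut butter, x2 = servings of kidney beans, x3 = servings of tofu, x4 = servings of sweet potato, x5 = servings of cheddar, x6 = servings of chicken breast.
min 0.26x1 + 0.63x2 + 0.73x3 + 0.65x4 + 0.54x5 + 1.38x6 with:
  7x1 + 37x2 + 2x3 + 35x4 + 1x5 ≥ 35   (carbohydrate)
  10x1 + 13x2 + 9x3 + 3x4 + 6x5 + 30x6 ≥ 40   (protein)
  x1, x2, x3, x4, x5, x6 ≥ 0.
The optimal basis is {peanut butter, kidney beans}; tofu, sweet potato, cheddar, chicken breast drop out. The carbohydrate and protein requirements are met with equality.
So peanut butter = 3.674 servings, kidney beans = 0.2509 servings.
Hence cost = 0.26·3.674 + 0.63·0.2509 = £1.1133.

£1.11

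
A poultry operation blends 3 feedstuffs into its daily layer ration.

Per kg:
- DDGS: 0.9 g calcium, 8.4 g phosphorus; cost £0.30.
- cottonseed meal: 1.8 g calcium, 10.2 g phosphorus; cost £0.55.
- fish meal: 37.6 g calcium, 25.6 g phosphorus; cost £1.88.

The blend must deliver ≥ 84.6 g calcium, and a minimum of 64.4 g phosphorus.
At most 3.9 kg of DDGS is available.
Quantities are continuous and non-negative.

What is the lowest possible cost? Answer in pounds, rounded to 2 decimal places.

Set it up as a linear program. Let x1 = kg of DDGS, x2 = kg of cottonseed meal, x3 = kg of fish meal.
Minimize 0.3x1 + 0.55x2 + 1.88x3 subject to:
  0.9x1 + 1.8x2 + 37.6x3 ≥ 84.6   (calcium)
  8.4x1 + 10.2x2 + 25.6x3 ≥ 64.4   (phosphorus)
  x1 ≤ 3.9
  x1, x2, x3 ≥ 0.
The cheapest feasible vertex uses only DDGS, fish meal; cottonseed meal is not used. There the calcium and phosphorus constraints are tight.
So DDGS = 0.8732 kg, fish meal = 2.229 kg.
Cost = 0.3·0.8732 + 1.88·2.229 = 4.4525.

£4.45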